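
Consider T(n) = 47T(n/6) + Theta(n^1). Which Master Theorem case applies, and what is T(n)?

Master Theorem for T(n) = 47T(n/6) + O(n^1):

a = 47, b = 6, c = 1
log_b(a) = log_6(47) = 2.1488

Case 1: c = 1 < log_6(47) = 2.1488
T(n) = O(n^(log_6 47))

For T(n) = 47T(n/6) + O(n^1): log_6(47) = 2.1488. This is Case 1 of the Master Theorem (c < log_b(a), work dominated by leaves), giving O(n^(log_6 47)).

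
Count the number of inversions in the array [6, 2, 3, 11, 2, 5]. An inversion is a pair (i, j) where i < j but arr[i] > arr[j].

Finding inversions in [6, 2, 3, 11, 2, 5]:

(0, 1): arr[0]=6 > arr[1]=2
(0, 2): arr[0]=6 > arr[2]=3
(0, 4): arr[0]=6 > arr[4]=2
(0, 5): arr[0]=6 > arr[5]=5
(2, 4): arr[2]=3 > arr[4]=2
(3, 4): arr[3]=11 > arr[4]=2
(3, 5): arr[3]=11 > arr[5]=5

Total inversions: 7

The array has 7 inversion(s): (0,1), (0,2), (0,4), (0,5), (2,4), (3,4), (3,5). Each pair (i,j) satisfies i < j and arr[i] > arr[j].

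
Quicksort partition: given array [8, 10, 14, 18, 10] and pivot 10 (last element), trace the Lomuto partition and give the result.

Lomuto partition with pivot = 10:

Initial array: [8, 10, 14, 18, 10]

arr[0]=8 <= 10: swap with position 0, array becomes [8, 10, 14, 18, 10]
arr[1]=10 <= 10: swap with position 1, array becomes [8, 10, 14, 18, 10]
arr[2]=14 > 10: no swap
arr[3]=18 > 10: no swap

Place pivot at position 2: [8, 10, 10, 18, 14]
Pivot position: 2

After partitioning with pivot 10, the array becomes [8, 10, 10, 18, 14]. The pivot is placed at index 2. All elements to the left of the pivot are <= 10, and all elements to the right are > 10.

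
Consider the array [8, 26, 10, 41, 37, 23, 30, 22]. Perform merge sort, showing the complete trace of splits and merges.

Merge sort trace:

Split: [8, 26, 10, 41, 37, 23, 30, 22] -> [8, 26, 10, 41] and [37, 23, 30, 22]
  Split: [8, 26, 10, 41] -> [8, 26] and [10, 41]
    Split: [8, 26] -> [8] and [26]
    Merge: [8] + [26] -> [8, 26]
    Split: [10, 41] -> [10] and [41]
    Merge: [10] + [41] -> [10, 41]
  Merge: [8, 26] + [10, 41] -> [8, 10, 26, 41]
  Split: [37, 23, 30, 22] -> [37, 23] and [30, 22]
    Split: [37, 23] -> [37] and [23]
    Merge: [37] + [23] -> [23, 37]
    Split: [30, 22] -> [30] and [22]
    Merge: [30] + [22] -> [22, 30]
  Merge: [23, 37] + [22, 30] -> [22, 23, 30, 37]
Merge: [8, 10, 26, 41] + [22, 23, 30, 37] -> [8, 10, 22, 23, 26, 30, 37, 41]

Final sorted array: [8, 10, 22, 23, 26, 30, 37, 41]

The merge sort proceeds by recursively splitting the array and merging sorted halves.
After all merges, the sorted array is [8, 10, 22, 23, 26, 30, 37, 41].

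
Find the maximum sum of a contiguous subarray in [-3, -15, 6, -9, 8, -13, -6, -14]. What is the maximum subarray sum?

Using Kadane's algorithm on [-3, -15, 6, -9, 8, -13, -6, -14]:

Scanning through the array:
Position 1 (value -15): max_ending_here = -15, max_so_far = -3
Position 2 (value 6): max_ending_here = 6, max_so_far = 6
Position 3 (value -9): max_ending_here = -3, max_so_far = 6
Position 4 (value 8): max_ending_here = 8, max_so_far = 8
Position 5 (value -13): max_ending_here = -5, max_so_far = 8
Position 6 (value -6): max_ending_here = -6, max_so_far = 8
Position 7 (value -14): max_ending_here = -14, max_so_far = 8

Maximum subarray: [8]
Maximum sum: 8

The maximum subarray is [8] with sum 8. This subarray runs from index 4 to index 4.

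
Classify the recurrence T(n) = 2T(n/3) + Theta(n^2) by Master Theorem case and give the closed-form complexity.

Master Theorem for T(n) = 2T(n/3) + O(n^2):

a = 2, b = 3, c = 2
log_b(a) = log_3(2) = 0.6309

Case 3: c = 2 > log_3(2) = 0.6309
T(n) = O(n^2) = O(n^2)

For T(n) = 2T(n/3) + O(n^2): log_3(2) = 0.6309. This is Case 3 of the Master Theorem (c > log_b(a), work dominated by root), giving O(n^2).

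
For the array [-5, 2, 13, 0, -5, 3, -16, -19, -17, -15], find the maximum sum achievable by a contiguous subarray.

Using Kadane's algorithm on [-5, 2, 13, 0, -5, 3, -16, -19, -17, -15]:

Scanning through the array:
Position 1 (value 2): max_ending_here = 2, max_so_far = 2
Position 2 (value 13): max_ending_here = 15, max_so_far = 15
Position 3 (value 0): max_ending_here = 15, max_so_far = 15
Position 4 (value -5): max_ending_here = 10, max_so_far = 15
Position 5 (value 3): max_ending_here = 13, max_so_far = 15
Position 6 (value -16): max_ending_here = -3, max_so_far = 15
Position 7 (value -19): max_ending_here = -19, max_so_far = 15
Position 8 (value -17): max_ending_here = -17, max_so_far = 15
Position 9 (value -15): max_ending_here = -15, max_so_far = 15

Maximum subarray: [2, 13]
Maximum sum: 15

The maximum subarray is [2, 13] with sum 15. This subarray runs from index 1 to index 2.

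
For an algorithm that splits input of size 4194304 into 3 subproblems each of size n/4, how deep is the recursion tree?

For divide and conquer with division factor 4:

Problem sizes at each level:
Level 0: 4194304
Level 1: 1048576
Level 2: 262144
Level 3: 65536
Level 4: 16384
Level 5: 4096
Level 6: 1024
Level 7: 256
Level 8: 64
Level 9: 16
Level 10: 4
Level 11: 1

The root is level 0 and the size-1 base case is level 11 (the tree spans levels 0 through 11, i.e. 12 levels counting the root), so the depth is the number of divisions: log_4(4194304) = 11

The recursion tree depth is log_4(4194304) = 11. At each level, the problem size is divided by 4, so it takes 11 divisions to reduce to a base case of size 1. The algorithm makes 3 recursive calls at each level.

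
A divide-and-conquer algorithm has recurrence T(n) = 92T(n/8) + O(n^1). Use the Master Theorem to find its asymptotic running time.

Master Theorem for T(n) = 92T(n/8) + O(n^1):

a = 92, b = 8, c = 1
log_b(a) = log_8(92) = 2.1745

Case 1: c = 1 < log_8(92) = 2.1745
T(n) = O(n^(log_8 92))

For T(n) = 92T(n/8) + O(n^1): log_8(92) = 2.1745. This is Case 1 of the Master Theorem (c < log_b(a), work dominated by leaves), giving O(n^(log_8 92)).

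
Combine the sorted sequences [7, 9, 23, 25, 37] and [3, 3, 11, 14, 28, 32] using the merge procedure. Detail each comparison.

Merging process:

Compare 7 vs 3: take 3 from right. Merged: [3]
Compare 7 vs 3: take 3 from right. Merged: [3, 3]
Compare 7 vs 11: take 7 from left. Merged: [3, 3, 7]
Compare 9 vs 11: take 9 from left. Merged: [3, 3, 7, 9]
Compare 23 vs 11: take 11 from right. Merged: [3, 3, 7, 9, 11]
Compare 23 vs 14: take 14 from right. Merged: [3, 3, 7, 9, 11, 14]
Compare 23 vs 28: take 23 from left. Merged: [3, 3, 7, 9, 11, 14, 23]
Compare 25 vs 28: take 25 from left. Merged: [3, 3, 7, 9, 11, 14, 23, 25]
Compare 37 vs 28: take 28 from right. Merged: [3, 3, 7, 9, 11, 14, 23, 25, 28]
Compare 37 vs 32: take 32 from right. Merged: [3, 3, 7, 9, 11, 14, 23, 25, 28, 32]
Append remaining from left: [37]. Merged: [3, 3, 7, 9, 11, 14, 23, 25, 28, 32, 37]

Final merged array: [3, 3, 7, 9, 11, 14, 23, 25, 28, 32, 37]
Total comparisons: 10

The merged array is [3, 3, 7, 9, 11, 14, 23, 25, 28, 32, 37], requiring 10 comparisons. The merge step runs in O(n) time where n is the total number of elements.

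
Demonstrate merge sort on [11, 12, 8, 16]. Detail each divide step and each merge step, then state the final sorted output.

Merge sort trace:

Split: [11, 12, 8, 16] -> [11, 12] and [8, 16]
  Split: [11, 12] -> [11] and [12]
  Merge: [11] + [12] -> [11, 12]
  Split: [8, 16] -> [8] and [16]
  Merge: [8] + [16] -> [8, 16]
Merge: [11, 12] + [8, 16] -> [8, 11, 12, 16]

Final sorted array: [8, 11, 12, 16]

The merge sort proceeds by recursively splitting the array and merging sorted halves.
After all merges, the sorted array is [8, 11, 12, 16].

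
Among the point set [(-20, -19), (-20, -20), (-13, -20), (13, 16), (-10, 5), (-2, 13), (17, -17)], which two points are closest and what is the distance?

Computing all pairwise distances among 7 points:

d((-20, -19), (-20, -20)) = 1.0 <-- minimum
d((-20, -19), (-13, -20)) = 7.0711
d((-20, -19), (13, 16)) = 48.1041
d((-20, -19), (-10, 5)) = 26.0
d((-20, -19), (-2, 13)) = 36.7151
d((-20, -19), (17, -17)) = 37.054
d((-20, -20), (-13, -20)) = 7.0
d((-20, -20), (13, 16)) = 48.8365
d((-20, -20), (-10, 5)) = 26.9258
d((-20, -20), (-2, 13)) = 37.5899
d((-20, -20), (17, -17)) = 37.1214
d((-13, -20), (13, 16)) = 44.4072
d((-13, -20), (-10, 5)) = 25.1794
d((-13, -20), (-2, 13)) = 34.7851
d((-13, -20), (17, -17)) = 30.1496
d((13, 16), (-10, 5)) = 25.4951
d((13, 16), (-2, 13)) = 15.2971
d((13, 16), (17, -17)) = 33.2415
d((-10, 5), (-2, 13)) = 11.3137
d((-10, 5), (17, -17)) = 34.8281
d((-2, 13), (17, -17)) = 35.5106

Closest pair: (-20, -19) and (-20, -20) with distance 1.0

The closest pair is (-20, -19) and (-20, -20) with Euclidean distance 1.0. For 7 points, brute-force pairwise comparison is shown above. For large n, the divide-and-conquer algorithm (sort by x, recurse on halves, check the dividing strip) achieves O(n log n).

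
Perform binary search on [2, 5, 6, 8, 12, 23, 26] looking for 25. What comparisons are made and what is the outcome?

Binary search for 25 in [2, 5, 6, 8, 12, 23, 26]:

lo=0, hi=6, mid=3, arr[mid]=8 -> 8 < 25, search right half
lo=4, hi=6, mid=5, arr[mid]=23 -> 23 < 25, search right half
lo=6, hi=6, mid=6, arr[mid]=26 -> 26 > 25, search left half
lo=6 > hi=5, target 25 not found

Binary search determines that 25 is not in the array after 3 comparisons. The search space was exhausted without finding the target.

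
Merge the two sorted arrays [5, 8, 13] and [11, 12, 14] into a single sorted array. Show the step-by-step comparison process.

Merging process:

Compare 5 vs 11: take 5 from left. Merged: [5]
Compare 8 vs 11: take 8 from left. Merged: [5, 8]
Compare 13 vs 11: take 11 from right. Merged: [5, 8, 11]
Compare 13 vs 12: take 12 from right. Merged: [5, 8, 11, 12]
Compare 13 vs 14: take 13 from left. Merged: [5, 8, 11, 12, 13]
Append remaining from right: [14]. Merged: [5, 8, 11, 12, 13, 14]

Final merged array: [5, 8, 11, 12, 13, 14]
Total comparisons: 5

The merged array is [5, 8, 11, 12, 13, 14], requiring 5 comparisons. The merge step runs in O(n) time where n is the total number of elements.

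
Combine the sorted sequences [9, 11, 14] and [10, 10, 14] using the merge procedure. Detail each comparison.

Merging process:

Compare 9 vs 10: take 9 from left. Merged: [9]
Compare 11 vs 10: take 10 from right. Merged: [9, 10]
Compare 11 vs 10: take 10 from right. Merged: [9, 10, 10]
Compare 11 vs 14: take 11 from left. Merged: [9, 10, 10, 11]
Compare 14 vs 14: take 14 from left. Merged: [9, 10, 10, 11, 14]
Append remaining from right: [14]. Merged: [9, 10, 10, 11, 14, 14]

Final merged array: [9, 10, 10, 11, 14, 14]
Total comparisons: 5

The merged array is [9, 10, 10, 11, 14, 14], requiring 5 comparisons. The merge step runs in O(n) time where n is the total number of elements.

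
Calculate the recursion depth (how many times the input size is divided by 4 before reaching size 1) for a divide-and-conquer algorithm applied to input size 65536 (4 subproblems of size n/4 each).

For divide and conquer with division factor 4:

Problem sizes at each level:
Level 0: 65536
Level 1: 16384
Level 2: 4096
Level 3: 1024
Level 4: 256
Level 5: 64
Level 6: 16
Level 7: 4
Level 8: 1

The root is level 0 and the size-1 base case is level 8 (the tree spans levels 0 through 8, i.e. 9 levels counting the root), so the depth is the number of divisions: log_4(65536) = 8

The recursion tree depth is log_4(65536) = 8. At each level, the problem size is divided by 4, so it takes 8 divisions to reduce to a base case of size 1. The algorithm makes 4 recursive calls at each level.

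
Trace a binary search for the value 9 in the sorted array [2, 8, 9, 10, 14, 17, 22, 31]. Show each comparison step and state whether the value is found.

Binary search for 9 in [2, 8, 9, 10, 14, 17, 22, 31]:

lo=0, hi=7, mid=3, arr[mid]=10 -> 10 > 9, search left half
lo=0, hi=2, mid=1, arr[mid]=8 -> 8 < 9, search right half
lo=2, hi=2, mid=2, arr[mid]=9 -> Found target at index 2!

Binary search finds 9 at index 2 after 3 comparisons. The search repeatedly halves the search space by comparing with the middle element.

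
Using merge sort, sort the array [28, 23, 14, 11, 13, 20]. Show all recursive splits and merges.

Merge sort trace:

Split: [28, 23, 14, 11, 13, 20] -> [28, 23, 14] and [11, 13, 20]
  Split: [28, 23, 14] -> [28] and [23, 14]
    Split: [23, 14] -> [23] and [14]
    Merge: [23] + [14] -> [14, 23]
  Merge: [28] + [14, 23] -> [14, 23, 28]
  Split: [11, 13, 20] -> [11] and [13, 20]
    Split: [13, 20] -> [13] and [20]
    Merge: [13] + [20] -> [13, 20]
  Merge: [11] + [13, 20] -> [11, 13, 20]
Merge: [14, 23, 28] + [11, 13, 20] -> [11, 13, 14, 20, 23, 28]

Final sorted array: [11, 13, 14, 20, 23, 28]

The merge sort proceeds by recursively splitting the array and merging sorted halves.
After all merges, the sorted array is [11, 13, 14, 20, 23, 28].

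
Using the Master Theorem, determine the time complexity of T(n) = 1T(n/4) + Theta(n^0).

Master Theorem for T(n) = 1T(n/4) + O(n^0):

a = 1, b = 4, c = 0
log_b(a) = log_4(1) = 0.0000

Case 2: c = 0 = log_4(1) = 0.0000
T(n) = O(n^0 log n) = O(log n)

For T(n) = 1T(n/4) + O(n^0): log_4(1) = 0.0000. This is Case 2 of the Master Theorem (c = log_b(a), equal work at all levels), giving O(log n).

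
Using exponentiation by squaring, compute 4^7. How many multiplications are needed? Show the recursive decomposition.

Computing 4^7 by squaring (build up from 4^1; each line after the first costs one multiplication):

4^1 = 4
4^2 = (4^1)^2 = 4^2 = 16
4^3 = 4 * 4^2 = 4 * 16 = 64
4^6 = (4^3)^2 = 64^2 = 4096
4^7 = 4 * 4^6 = 4 * 4096 = 16384

Result: 16384
Multiplications needed: 4 (4 lines after 4^1)

4^7 = 16384. Using exponentiation by squaring, this requires 4 multiplications. The key idea: if the exponent is even, square the half-power; if odd, multiply by the base once.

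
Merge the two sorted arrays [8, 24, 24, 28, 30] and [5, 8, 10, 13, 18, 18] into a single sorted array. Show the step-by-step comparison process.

Merging process:

Compare 8 vs 5: take 5 from right. Merged: [5]
Compare 8 vs 8: take 8 from left. Merged: [5, 8]
Compare 24 vs 8: take 8 from right. Merged: [5, 8, 8]
Compare 24 vs 10: take 10 from right. Merged: [5, 8, 8, 10]
Compare 24 vs 13: take 13 from right. Merged: [5, 8, 8, 10, 13]
Compare 24 vs 18: take 18 from right. Merged: [5, 8, 8, 10, 13, 18]
Compare 24 vs 18: take 18 from right. Merged: [5, 8, 8, 10, 13, 18, 18]
Append remaining from left: [24, 24, 28, 30]. Merged: [5, 8, 8, 10, 13, 18, 18, 24, 24, 28, 30]

Final merged array: [5, 8, 8, 10, 13, 18, 18, 24, 24, 28, 30]
Total comparisons: 7

The merged array is [5, 8, 8, 10, 13, 18, 18, 24, 24, 28, 30], requiring 7 comparisons. The merge step runs in O(n) time where n is the total number of elements.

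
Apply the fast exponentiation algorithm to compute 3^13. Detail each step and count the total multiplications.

Computing 3^13 by squaring (build up from 3^1; each line after the first costs one multiplication):

3^1 = 3
3^2 = (3^1)^2 = 3^2 = 9
3^3 = 3 * 3^2 = 3 * 9 = 27
3^6 = (3^3)^2 = 27^2 = 729
3^12 = (3^6)^2 = 729^2 = 531441
3^13 = 3 * 3^12 = 3 * 531441 = 1594323

Result: 1594323
Multiplications needed: 5 (5 lines after 3^1)

3^13 = 1594323. Using exponentiation by squaring, this requires 5 multiplications. The key idea: if the exponent is even, square the half-power; if odd, multiply by the base once.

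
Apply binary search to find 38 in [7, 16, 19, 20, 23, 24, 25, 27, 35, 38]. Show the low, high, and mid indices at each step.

Binary search for 38 in [7, 16, 19, 20, 23, 24, 25, 27, 35, 38]:

lo=0, hi=9, mid=4, arr[mid]=23 -> 23 < 38, search right half
lo=5, hi=9, mid=7, arr[mid]=27 -> 27 < 38, search right half
lo=8, hi=9, mid=8, arr[mid]=35 -> 35 < 38, search right half
lo=9, hi=9, mid=9, arr[mid]=38 -> Found target at index 9!

Binary search finds 38 at index 9 after 4 comparisons. The search repeatedly halves the search space by comparing with the middle element.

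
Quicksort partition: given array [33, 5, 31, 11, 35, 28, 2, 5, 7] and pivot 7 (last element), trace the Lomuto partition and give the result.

Lomuto partition with pivot = 7:

Initial array: [33, 5, 31, 11, 35, 28, 2, 5, 7]

arr[0]=33 > 7: no swap
arr[1]=5 <= 7: swap with position 0, array becomes [5, 33, 31, 11, 35, 28, 2, 5, 7]
arr[2]=31 > 7: no swap
arr[3]=11 > 7: no swap
arr[4]=35 > 7: no swap
arr[5]=28 > 7: no swap
arr[6]=2 <= 7: swap with position 1, array becomes [5, 2, 31, 11, 35, 28, 33, 5, 7]
arr[7]=5 <= 7: swap with position 2, array becomes [5, 2, 5, 11, 35, 28, 33, 31, 7]

Place pivot at position 3: [5, 2, 5, 7, 35, 28, 33, 31, 11]
Pivot position: 3

After partitioning with pivot 7, the array becomes [5, 2, 5, 7, 35, 28, 33, 31, 11]. The pivot is placed at index 3. All elements to the left of the pivot are <= 7, and all elements to the right are > 7.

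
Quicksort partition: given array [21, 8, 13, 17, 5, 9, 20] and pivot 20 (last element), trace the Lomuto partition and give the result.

Lomuto partition with pivot = 20:

Initial array: [21, 8, 13, 17, 5, 9, 20]

arr[0]=21 > 20: no swap
arr[1]=8 <= 20: swap with position 0, array becomes [8, 21, 13, 17, 5, 9, 20]
arr[2]=13 <= 20: swap with position 1, array becomes [8, 13, 21, 17, 5, 9, 20]
arr[3]=17 <= 20: swap with position 2, array becomes [8, 13, 17, 21, 5, 9, 20]
arr[4]=5 <= 20: swap with position 3, array becomes [8, 13, 17, 5, 21, 9, 20]
arr[5]=9 <= 20: swap with position 4, array becomes [8, 13, 17, 5, 9, 21, 20]

Place pivot at position 5: [8, 13, 17, 5, 9, 20, 21]
Pivot position: 5

After partitioning with pivot 20, the array becomes [8, 13, 17, 5, 9, 20, 21]. The pivot is placed at index 5. All elements to the left of the pivot are <= 20, and all elements to the right are > 20.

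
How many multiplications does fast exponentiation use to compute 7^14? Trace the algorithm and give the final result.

Computing 7^14 by squaring (build up from 7^1; each line after the first costs one multiplication):

7^1 = 7
7^2 = (7^1)^2 = 7^2 = 49
7^3 = 7 * 7^2 = 7 * 49 = 343
7^6 = (7^3)^2 = 343^2 = 117649
7^7 = 7 * 7^6 = 7 * 117649 = 823543
7^14 = (7^7)^2 = 823543^2 = 678223072849

Result: 678223072849
Multiplications needed: 5 (5 lines after 7^1)

7^14 = 678223072849. Using exponentiation by squaring, this requires 5 multiplications. The key idea: if the exponent is even, square the half-power; if odd, multiply by the base once.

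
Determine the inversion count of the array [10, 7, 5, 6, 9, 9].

Finding inversions in [10, 7, 5, 6, 9, 9]:

(0, 1): arr[0]=10 > arr[1]=7
(0, 2): arr[0]=10 > arr[2]=5
(0, 3): arr[0]=10 > arr[3]=6
(0, 4): arr[0]=10 > arr[4]=9
(0, 5): arr[0]=10 > arr[5]=9
(1, 2): arr[1]=7 > arr[2]=5
(1, 3): arr[1]=7 > arr[3]=6

Total inversions: 7

The array has 7 inversion(s): (0,1), (0,2), (0,3), (0,4), (0,5), (1,2), (1,3). Each pair (i,j) satisfies i < j and arr[i] > arr[j].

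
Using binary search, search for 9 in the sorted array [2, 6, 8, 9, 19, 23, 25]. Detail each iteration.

Binary search for 9 in [2, 6, 8, 9, 19, 23, 25]:

lo=0, hi=6, mid=3, arr[mid]=9 -> Found target at index 3!

Binary search finds 9 at index 3 after 1 comparisons. The search repeatedly halves the search space by comparing with the middle element.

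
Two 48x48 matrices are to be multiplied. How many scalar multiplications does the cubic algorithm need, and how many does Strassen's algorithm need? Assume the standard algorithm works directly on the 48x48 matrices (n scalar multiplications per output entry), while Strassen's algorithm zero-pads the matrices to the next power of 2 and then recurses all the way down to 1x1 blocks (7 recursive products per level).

Matrix multiplication for 48x48 matrices:

Strassen's algorithm requires power-of-2 dimensions. Pad 48x48 to 64x64 (next power of 2).

Standard algorithm: 48^3 = 110592 multiplications
Strassen's algorithm: 7^(log2(64)) = 7^6 = 117649 multiplications
Difference: 110592 - 117649 = -7057 (Strassen uses MORE here due to padding overhead — for small or just-over-power-of-2 n, padding can outweigh the per-level savings)

Standard: 110592 multiplications (48^3). Strassen: 117649 multiplications (7^6, after padding to 64x64). Strassen reduces 8 recursive multiplications to 7 at each level.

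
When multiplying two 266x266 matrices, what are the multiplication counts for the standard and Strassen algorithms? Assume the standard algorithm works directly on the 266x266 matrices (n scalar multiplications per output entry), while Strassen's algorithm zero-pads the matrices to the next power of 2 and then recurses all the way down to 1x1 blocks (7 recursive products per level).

Matrix multiplication for 266x266 matrices:

Strassen's algorithm requires power-of-2 dimensions. Pad 266x266 to 512x512 (next power of 2).

Standard algorithm: 266^3 = 18821096 multiplications
Strassen's algorithm: 7^(log2(512)) = 7^9 = 40353607 multiplications
Difference: 18821096 - 40353607 = -21532511 (Strassen uses MORE here due to padding overhead — for small or just-over-power-of-2 n, padding can outweigh the per-level savings)

Standard: 18821096 multiplications (266^3). Strassen: 40353607 multiplications (7^9, after padding to 512x512). Strassen reduces 8 recursive multiplications to 7 at each level.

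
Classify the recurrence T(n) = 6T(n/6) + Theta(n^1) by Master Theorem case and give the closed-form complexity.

Master Theorem for T(n) = 6T(n/6) + O(n^1):

a = 6, b = 6, c = 1
log_b(a) = log_6(6) = 1.0000

Case 2: c = 1 = log_6(6) = 1.0000
T(n) = O(n^1 log n) = O(n log n)

For T(n) = 6T(n/6) + O(n^1): log_6(6) = 1.0000. This is Case 2 of the Master Theorem (c = log_b(a), equal work at all levels), giving O(n log n).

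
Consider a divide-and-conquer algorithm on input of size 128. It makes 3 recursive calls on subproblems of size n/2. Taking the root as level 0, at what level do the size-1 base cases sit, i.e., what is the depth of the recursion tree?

For divide and conquer with division factor 2:

Problem sizes at each level:
Level 0: 128
Level 1: 64
Level 2: 32
Level 3: 16
Level 4: 8
Level 5: 4
Level 6: 2
Level 7: 1

The root is level 0 and the size-1 base case is level 7 (the tree spans levels 0 through 7, i.e. 8 levels counting the root), so the depth is the number of divisions: log_2(128) = 7

The recursion tree depth is log_2(128) = 7. At each level, the problem size is divided by 2, so it takes 7 divisions to reduce to a base case of size 1. The algorithm makes 3 recursive calls at each level.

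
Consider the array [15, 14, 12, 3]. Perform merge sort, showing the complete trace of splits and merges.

Merge sort trace:

Split: [15, 14, 12, 3] -> [15, 14] and [12, 3]
  Split: [15, 14] -> [15] and [14]
  Merge: [15] + [14] -> [14, 15]
  Split: [12, 3] -> [12] and [3]
  Merge: [12] + [3] -> [3, 12]
Merge: [14, 15] + [3, 12] -> [3, 12, 14, 15]

Final sorted array: [3, 12, 14, 15]

The merge sort proceeds by recursively splitting the array and merging sorted halves.
After all merges, the sorted array is [3, 12, 14, 15].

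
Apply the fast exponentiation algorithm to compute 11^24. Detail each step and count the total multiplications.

Computing 11^24 by squaring (build up from 11^1; each line after the first costs one multiplication):

11^1 = 11
11^2 = (11^1)^2 = 11^2 = 121
11^3 = 11 * 11^2 = 11 * 121 = 1331
11^6 = (11^3)^2 = 1331^2 = 1771561
11^12 = (11^6)^2 = 1771561^2 = 3138428376721
11^24 = (11^12)^2 = 3138428376721^2 = 9849732675807611094711841

Result: 9849732675807611094711841
Multiplications needed: 5 (5 lines after 11^1)

11^24 = 9849732675807611094711841. Using exponentiation by squaring, this requires 5 multiplications. The key idea: if the exponent is even, square the half-power; if odd, multiply by the base once.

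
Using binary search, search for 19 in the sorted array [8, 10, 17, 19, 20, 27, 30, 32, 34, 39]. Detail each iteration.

Binary search for 19 in [8, 10, 17, 19, 20, 27, 30, 32, 34, 39]:

lo=0, hi=9, mid=4, arr[mid]=20 -> 20 > 19, search left half
lo=0, hi=3, mid=1, arr[mid]=10 -> 10 < 19, search right half
lo=2, hi=3, mid=2, arr[mid]=17 -> 17 < 19, search right half
lo=3, hi=3, mid=3, arr[mid]=19 -> Found target at index 3!

Binary search finds 19 at index 3 after 4 comparisons. The search repeatedly halves the search space by comparing with the middle element.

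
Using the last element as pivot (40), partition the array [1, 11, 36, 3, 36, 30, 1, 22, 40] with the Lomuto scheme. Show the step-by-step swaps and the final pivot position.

Lomuto partition with pivot = 40:

Initial array: [1, 11, 36, 3, 36, 30, 1, 22, 40]

arr[0]=1 <= 40: swap with position 0, array becomes [1, 11, 36, 3, 36, 30, 1, 22, 40]
arr[1]=11 <= 40: swap with position 1, array becomes [1, 11, 36, 3, 36, 30, 1, 22, 40]
arr[2]=36 <= 40: swap with position 2, array becomes [1, 11, 36, 3, 36, 30, 1, 22, 40]
arr[3]=3 <= 40: swap with position 3, array becomes [1, 11, 36, 3, 36, 30, 1, 22, 40]
arr[4]=36 <= 40: swap with position 4, array becomes [1, 11, 36, 3, 36, 30, 1, 22, 40]
arr[5]=30 <= 40: swap with position 5, array becomes [1, 11, 36, 3, 36, 30, 1, 22, 40]
arr[6]=1 <= 40: swap with position 6, array becomes [1, 11, 36, 3, 36, 30, 1, 22, 40]
arr[7]=22 <= 40: swap with position 7, array becomes [1, 11, 36, 3, 36, 30, 1, 22, 40]

Place pivot at position 8: [1, 11, 36, 3, 36, 30, 1, 22, 40]
Pivot position: 8

After partitioning with pivot 40, the array becomes [1, 11, 36, 3, 36, 30, 1, 22, 40]. The pivot is placed at index 8. All elements to the left of the pivot are <= 40, and all elements to the right are > 40.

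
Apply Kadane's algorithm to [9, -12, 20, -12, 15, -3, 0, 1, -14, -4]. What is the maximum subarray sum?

Using Kadane's algorithm on [9, -12, 20, -12, 15, -3, 0, 1, -14, -4]:

Scanning through the array:
Position 1 (value -12): max_ending_here = -3, max_so_far = 9
Position 2 (value 20): max_ending_here = 20, max_so_far = 20
Position 3 (value -12): max_ending_here = 8, max_so_far = 20
Position 4 (value 15): max_ending_here = 23, max_so_far = 23
Position 5 (value -3): max_ending_here = 20, max_so_far = 23
Position 6 (value 0): max_ending_here = 20, max_so_far = 23
Position 7 (value 1): max_ending_here = 21, max_so_far = 23
Position 8 (value -14): max_ending_here = 7, max_so_far = 23
Position 9 (value -4): max_ending_here = 3, max_so_far = 23

Maximum subarray: [20, -12, 15]
Maximum sum: 23

The maximum subarray is [20, -12, 15] with sum 23. This subarray runs from index 2 to index 4.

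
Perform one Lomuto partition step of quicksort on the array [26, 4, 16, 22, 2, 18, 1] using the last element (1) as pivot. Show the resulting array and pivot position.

Lomuto partition with pivot = 1:

Initial array: [26, 4, 16, 22, 2, 18, 1]

arr[0]=26 > 1: no swap
arr[1]=4 > 1: no swap
arr[2]=16 > 1: no swap
arr[3]=22 > 1: no swap
arr[4]=2 > 1: no swap
arr[5]=18 > 1: no swap

Place pivot at position 0: [1, 4, 16, 22, 2, 18, 26]
Pivot position: 0

After partitioning with pivot 1, the array becomes [1, 4, 16, 22, 2, 18, 26]. The pivot is placed at index 0. All elements to the left of the pivot are <= 1, and all elements to the right are > 1.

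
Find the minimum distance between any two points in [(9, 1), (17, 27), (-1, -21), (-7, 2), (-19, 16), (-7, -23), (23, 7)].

Computing all pairwise distances among 7 points:

d((9, 1), (17, 27)) = 27.2029
d((9, 1), (-1, -21)) = 24.1661
d((9, 1), (-7, 2)) = 16.0312
d((9, 1), (-19, 16)) = 31.7648
d((9, 1), (-7, -23)) = 28.8444
d((9, 1), (23, 7)) = 15.2315
d((17, 27), (-1, -21)) = 51.264
d((17, 27), (-7, 2)) = 34.6554
d((17, 27), (-19, 16)) = 37.6431
d((17, 27), (-7, -23)) = 55.4617
d((17, 27), (23, 7)) = 20.8806
d((-1, -21), (-7, 2)) = 23.7697
d((-1, -21), (-19, 16)) = 41.1461
d((-1, -21), (-7, -23)) = 6.3246 <-- minimum
d((-1, -21), (23, 7)) = 36.8782
d((-7, 2), (-19, 16)) = 18.4391
d((-7, 2), (-7, -23)) = 25.0
d((-7, 2), (23, 7)) = 30.4138
d((-19, 16), (-7, -23)) = 40.8044
d((-19, 16), (23, 7)) = 42.9535
d((-7, -23), (23, 7)) = 42.4264

Closest pair: (-1, -21) and (-7, -23) with distance 6.3246

The closest pair is (-1, -21) and (-7, -23) with Euclidean distance 6.3246. For 7 points, brute-force pairwise comparison is shown above. For large n, the divide-and-conquer algorithm (sort by x, recurse on halves, check the dividing strip) achieves O(n log n).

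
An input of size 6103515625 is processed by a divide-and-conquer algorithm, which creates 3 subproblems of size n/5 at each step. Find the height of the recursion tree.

For divide and conquer with division factor 5:

Problem sizes at each level:
Level 0: 6103515625
Level 1: 1220703125
Level 2: 244140625
Level 3: 48828125
Level 4: 9765625
Level 5: 1953125
Level 6: 390625
Level 7: 78125
Level 8: 15625
Level 9: 3125
Level 10: 625
Level 11: 125
Level 12: 25
Level 13: 5
Level 14: 1

The root is level 0 and the size-1 base case is level 14 (the tree spans levels 0 through 14, i.e. 15 levels counting the root), so the depth is the number of divisions: log_5(6103515625) = 14

The recursion tree depth is log_5(6103515625) = 14. At each level, the problem size is divided by 5, so it takes 14 divisions to reduce to a base case of size 1. The algorithm makes 3 recursive calls at each level.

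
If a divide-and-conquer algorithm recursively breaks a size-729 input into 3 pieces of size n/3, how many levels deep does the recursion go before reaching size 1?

For divide and conquer with division factor 3:

Problem sizes at each level:
Level 0: 729
Level 1: 243
Level 2: 81
Level 3: 27
Level 4: 9
Level 5: 3
Level 6: 1

The root is level 0 and the size-1 base case is level 6 (the tree spans levels 0 through 6, i.e. 7 levels counting the root), so the depth is the number of divisions: log_3(729) = 6

The recursion tree depth is log_3(729) = 6. At each level, the problem size is divided by 3, so it takes 6 divisions to reduce to a base case of size 1. The algorithm makes 3 recursive calls at each level.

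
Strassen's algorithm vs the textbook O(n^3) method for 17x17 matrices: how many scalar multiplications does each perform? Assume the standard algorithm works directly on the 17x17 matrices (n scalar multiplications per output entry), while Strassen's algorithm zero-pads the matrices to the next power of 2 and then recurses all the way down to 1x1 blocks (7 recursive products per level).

Matrix multiplication for 17x17 matrices:

Strassen's algorithm requires power-of-2 dimensions. Pad 17x17 to 32x32 (next power of 2).

Standard algorithm: 17^3 = 4913 multiplications
Strassen's algorithm: 7^(log2(32)) = 7^5 = 16807 multiplications
Difference: 4913 - 16807 = -11894 (Strassen uses MORE here due to padding overhead — for small or just-over-power-of-2 n, padding can outweigh the per-level savings)

Standard: 4913 multiplications (17^3). Strassen: 16807 multiplications (7^5, after padding to 32x32). Strassen reduces 8 recursive multiplications to 7 at each level.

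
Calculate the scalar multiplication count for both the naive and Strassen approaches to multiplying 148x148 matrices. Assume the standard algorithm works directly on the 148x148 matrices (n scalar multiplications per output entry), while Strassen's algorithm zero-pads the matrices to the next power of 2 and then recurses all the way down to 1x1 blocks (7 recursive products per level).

Matrix multiplication for 148x148 matrices:

Strassen's algorithm requires power-of-2 dimensions. Pad 148x148 to 256x256 (next power of 2).

Standard algorithm: 148^3 = 3241792 multiplications
Strassen's algorithm: 7^(log2(256)) = 7^8 = 5764801 multiplications
Difference: 3241792 - 5764801 = -2523009 (Strassen uses MORE here due to padding overhead — for small or just-over-power-of-2 n, padding can outweigh the per-level savings)

Standard: 3241792 multiplications (148^3). Strassen: 5764801 multiplications (7^8, after padding to 256x256). Strassen reduces 8 recursive multiplications to 7 at each level.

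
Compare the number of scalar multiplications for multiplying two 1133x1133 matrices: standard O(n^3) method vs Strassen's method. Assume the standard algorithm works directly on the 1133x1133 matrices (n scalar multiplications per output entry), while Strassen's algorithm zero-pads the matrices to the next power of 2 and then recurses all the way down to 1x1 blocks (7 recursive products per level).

Matrix multiplication for 1133x1133 matrices:

Strassen's algorithm requires power-of-2 dimensions. Pad 1133x1133 to 2048x2048 (next power of 2).

Standard algorithm: 1133^3 = 1454419637 multiplications
Strassen's algorithm: 7^(log2(2048)) = 7^11 = 1977326743 multiplications
Difference: 1454419637 - 1977326743 = -522907106 (Strassen uses MORE here due to padding overhead — for small or just-over-power-of-2 n, padding can outweigh the per-level savings)

Standard: 1454419637 multiplications (1133^3). Strassen: 1977326743 multiplications (7^11, after padding to 2048x2048). Strassen reduces 8 recursive multiplications to 7 at each level.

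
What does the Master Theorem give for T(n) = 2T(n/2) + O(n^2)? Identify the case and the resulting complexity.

Master Theorem for T(n) = 2T(n/2) + O(n^2):

a = 2, b = 2, c = 2
log_b(a) = log_2(2) = 1.0000

Case 3: c = 2 > log_2(2) = 1.0000
T(n) = O(n^2) = O(n^2)

For T(n) = 2T(n/2) + O(n^2): log_2(2) = 1.0000. This is Case 3 of the Master Theorem (c > log_b(a), work dominated by root), giving O(n^2).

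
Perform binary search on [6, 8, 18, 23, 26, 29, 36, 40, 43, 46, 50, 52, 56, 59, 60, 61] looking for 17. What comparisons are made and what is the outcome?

Binary search for 17 in [6, 8, 18, 23, 26, 29, 36, 40, 43, 46, 50, 52, 56, 59, 60, 61]:

lo=0, hi=15, mid=7, arr[mid]=40 -> 40 > 17, search left half
lo=0, hi=6, mid=3, arr[mid]=23 -> 23 > 17, search left half
lo=0, hi=2, mid=1, arr[mid]=8 -> 8 < 17, search right half
lo=2, hi=2, mid=2, arr[mid]=18 -> 18 > 17, search left half
lo=2 > hi=1, target 17 not found

Binary search determines that 17 is not in the array after 4 comparisons. The search space was exhausted without finding the target.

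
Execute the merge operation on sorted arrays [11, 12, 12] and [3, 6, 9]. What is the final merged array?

Merging process:

Compare 11 vs 3: take 3 from right. Merged: [3]
Compare 11 vs 6: take 6 from right. Merged: [3, 6]
Compare 11 vs 9: take 9 from right. Merged: [3, 6, 9]
Append remaining from left: [11, 12, 12]. Merged: [3, 6, 9, 11, 12, 12]

Final merged array: [3, 6, 9, 11, 12, 12]
Total comparisons: 3

The merged array is [3, 6, 9, 11, 12, 12], requiring 3 comparisons. The merge step runs in O(n) time where n is the total number of elements.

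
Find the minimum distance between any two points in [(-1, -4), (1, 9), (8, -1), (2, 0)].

Computing all pairwise distances among 4 points:

d((-1, -4), (1, 9)) = 13.1529
d((-1, -4), (8, -1)) = 9.4868
d((-1, -4), (2, 0)) = 5.0 <-- minimum
d((1, 9), (8, -1)) = 12.2066
d((1, 9), (2, 0)) = 9.0554
d((8, -1), (2, 0)) = 6.0828

Closest pair: (-1, -4) and (2, 0) with distance 5.0

The closest pair is (-1, -4) and (2, 0) with Euclidean distance 5.0. For 4 points, brute-force pairwise comparison is shown above. For large n, the divide-and-conquer algorithm (sort by x, recurse on halves, check the dividing strip) achieves O(n log n).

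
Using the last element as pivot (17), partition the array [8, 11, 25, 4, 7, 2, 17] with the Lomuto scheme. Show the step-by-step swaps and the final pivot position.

Lomuto partition with pivot = 17:

Initial array: [8, 11, 25, 4, 7, 2, 17]

arr[0]=8 <= 17: swap with position 0, array becomes [8, 11, 25, 4, 7, 2, 17]
arr[1]=11 <= 17: swap with position 1, array becomes [8, 11, 25, 4, 7, 2, 17]
arr[2]=25 > 17: no swap
arr[3]=4 <= 17: swap with position 2, array becomes [8, 11, 4, 25, 7, 2, 17]
arr[4]=7 <= 17: swap with position 3, array becomes [8, 11, 4, 7, 25, 2, 17]
arr[5]=2 <= 17: swap with position 4, array becomes [8, 11, 4, 7, 2, 25, 17]

Place pivot at position 5: [8, 11, 4, 7, 2, 17, 25]
Pivot position: 5

After partitioning with pivot 17, the array becomes [8, 11, 4, 7, 2, 17, 25]. The pivot is placed at index 5. All elements to the left of the pivot are <= 17, and all elements to the right are > 17.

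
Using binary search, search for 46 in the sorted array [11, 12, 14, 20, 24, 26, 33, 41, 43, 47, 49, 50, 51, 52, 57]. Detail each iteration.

Binary search for 46 in [11, 12, 14, 20, 24, 26, 33, 41, 43, 47, 49, 50, 51, 52, 57]:

lo=0, hi=14, mid=7, arr[mid]=41 -> 41 < 46, search right half
lo=8, hi=14, mid=11, arr[mid]=50 -> 50 > 46, search left half
lo=8, hi=10, mid=9, arr[mid]=47 -> 47 > 46, search left half
lo=8, hi=8, mid=8, arr[mid]=43 -> 43 < 46, search right half
lo=9 > hi=8, target 46 not found

Binary search determines that 46 is not in the array after 4 comparisons. The search space was exhausted without finding the target.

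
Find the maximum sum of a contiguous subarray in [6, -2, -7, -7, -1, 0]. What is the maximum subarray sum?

Using Kadane's algorithm on [6, -2, -7, -7, -1, 0]:

Scanning through the array:
Position 1 (value -2): max_ending_here = 4, max_so_far = 6
Position 2 (value -7): max_ending_here = -3, max_so_far = 6
Position 3 (value -7): max_ending_here = -7, max_so_far = 6
Position 4 (value -1): max_ending_here = -1, max_so_far = 6
Position 5 (value 0): max_ending_here = 0, max_so_far = 6

Maximum subarray: [6]
Maximum sum: 6

The maximum subarray is [6] with sum 6. This subarray runs from index 0 to index 0.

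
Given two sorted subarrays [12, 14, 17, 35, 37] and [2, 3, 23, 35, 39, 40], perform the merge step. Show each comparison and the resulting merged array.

Merging process:

Compare 12 vs 2: take 2 from right. Merged: [2]
Compare 12 vs 3: take 3 from right. Merged: [2, 3]
Compare 12 vs 23: take 12 from left. Merged: [2, 3, 12]
Compare 14 vs 23: take 14 from left. Merged: [2, 3, 12, 14]
Compare 17 vs 23: take 17 from left. Merged: [2, 3, 12, 14, 17]
Compare 35 vs 23: take 23 from right. Merged: [2, 3, 12, 14, 17, 23]
Compare 35 vs 35: take 35 from left. Merged: [2, 3, 12, 14, 17, 23, 35]
Compare 37 vs 35: take 35 from right. Merged: [2, 3, 12, 14, 17, 23, 35, 35]
Compare 37 vs 39: take 37 from left. Merged: [2, 3, 12, 14, 17, 23, 35, 35, 37]
Append remaining from right: [39, 40]. Merged: [2, 3, 12, 14, 17, 23, 35, 35, 37, 39, 40]

Final merged array: [2, 3, 12, 14, 17, 23, 35, 35, 37, 39, 40]
Total comparisons: 9

The merged array is [2, 3, 12, 14, 17, 23, 35, 35, 37, 39, 40], requiring 9 comparisons. The merge step runs in O(n) time where n is the total number of elements.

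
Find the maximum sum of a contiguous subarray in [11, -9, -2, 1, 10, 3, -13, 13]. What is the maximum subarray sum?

Using Kadane's algorithm on [11, -9, -2, 1, 10, 3, -13, 13]:

Scanning through the array:
Position 1 (value -9): max_ending_here = 2, max_so_far = 11
Position 2 (value -2): max_ending_here = 0, max_so_far = 11
Position 3 (value 1): max_ending_here = 1, max_so_far = 11
Position 4 (value 10): max_ending_here = 11, max_so_far = 11
Position 5 (value 3): max_ending_here = 14, max_so_far = 14
Position 6 (value -13): max_ending_here = 1, max_so_far = 14
Position 7 (value 13): max_ending_here = 14, max_so_far = 14

Maximum subarray: [11, -9, -2, 1, 10, 3]
Maximum sum: 14

The maximum subarray is [11, -9, -2, 1, 10, 3] with sum 14. This subarray runs from index 0 to index 5.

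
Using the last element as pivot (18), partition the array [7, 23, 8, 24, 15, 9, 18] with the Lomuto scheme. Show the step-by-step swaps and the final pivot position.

Lomuto partition with pivot = 18:

Initial array: [7, 23, 8, 24, 15, 9, 18]

arr[0]=7 <= 18: swap with position 0, array becomes [7, 23, 8, 24, 15, 9, 18]
arr[1]=23 > 18: no swap
arr[2]=8 <= 18: swap with position 1, array becomes [7, 8, 23, 24, 15, 9, 18]
arr[3]=24 > 18: no swap
arr[4]=15 <= 18: swap with position 2, array becomes [7, 8, 15, 24, 23, 9, 18]
arr[5]=9 <= 18: swap with position 3, array becomes [7, 8, 15, 9, 23, 24, 18]

Place pivot at position 4: [7, 8, 15, 9, 18, 24, 23]
Pivot position: 4

After partitioning with pivot 18, the array becomes [7, 8, 15, 9, 18, 24, 23]. The pivot is placed at index 4. All elements to the left of the pivot are <= 18, and all elements to the right are > 18.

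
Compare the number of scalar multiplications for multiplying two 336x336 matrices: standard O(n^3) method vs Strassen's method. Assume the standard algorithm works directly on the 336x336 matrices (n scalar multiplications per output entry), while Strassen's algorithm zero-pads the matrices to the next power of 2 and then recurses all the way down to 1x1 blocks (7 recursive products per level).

Matrix multiplication for 336x336 matrices:

Strassen's algorithm requires power-of-2 dimensions. Pad 336x336 to 512x512 (next power of 2).

Standard algorithm: 336^3 = 37933056 multiplications
Strassen's algorithm: 7^(log2(512)) = 7^9 = 40353607 multiplications
Difference: 37933056 - 40353607 = -2420551 (Strassen uses MORE here due to padding overhead — for small or just-over-power-of-2 n, padding can outweigh the per-level savings)

Standard: 37933056 multiplications (336^3). Strassen: 40353607 multiplications (7^9, after padding to 512x512). Strassen reduces 8 recursive multiplications to 7 at each level.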